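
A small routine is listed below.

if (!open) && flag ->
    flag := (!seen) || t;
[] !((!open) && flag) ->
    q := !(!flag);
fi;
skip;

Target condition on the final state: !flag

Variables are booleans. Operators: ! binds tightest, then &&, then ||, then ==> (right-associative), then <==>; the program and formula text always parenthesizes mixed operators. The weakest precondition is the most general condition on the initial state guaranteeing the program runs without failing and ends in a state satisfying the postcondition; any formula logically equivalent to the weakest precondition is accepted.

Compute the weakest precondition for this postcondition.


Working backward. After the program, !flag must hold.
Before skip: !flag
Then branch requires !((!seen) || t); else branch requires !flag.
Before the if: (((!open) && flag) ==> (!((!seen) || t))) && ((!((!open) && flag)) ==> (!flag))
Answer: WP = (((!open) && flag) ==> (!((!seen) || t))) && ((!((!open) && flag)) ==> (!flag))


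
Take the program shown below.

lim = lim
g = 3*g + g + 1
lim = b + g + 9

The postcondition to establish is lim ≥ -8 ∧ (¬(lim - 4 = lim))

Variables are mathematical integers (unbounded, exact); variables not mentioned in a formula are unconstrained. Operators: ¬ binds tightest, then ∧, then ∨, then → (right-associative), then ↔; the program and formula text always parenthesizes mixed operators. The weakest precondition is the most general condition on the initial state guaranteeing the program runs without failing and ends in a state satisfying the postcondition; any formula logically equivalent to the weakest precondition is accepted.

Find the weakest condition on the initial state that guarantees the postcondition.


Working backward. After the program, the postcondition lim ≥ -8 ∧ (¬(lim - 4 = lim)) must hold; in canonical form it is lim ≥ -8.
Before lim := b + g + 9: b + g ≥ -17
Before g := 3*g + g + 1: b + 4*g ≥ -18
Before lim := lim: b + 4*g ≥ -18
Answer: WP = b + 4*g ≥ -18


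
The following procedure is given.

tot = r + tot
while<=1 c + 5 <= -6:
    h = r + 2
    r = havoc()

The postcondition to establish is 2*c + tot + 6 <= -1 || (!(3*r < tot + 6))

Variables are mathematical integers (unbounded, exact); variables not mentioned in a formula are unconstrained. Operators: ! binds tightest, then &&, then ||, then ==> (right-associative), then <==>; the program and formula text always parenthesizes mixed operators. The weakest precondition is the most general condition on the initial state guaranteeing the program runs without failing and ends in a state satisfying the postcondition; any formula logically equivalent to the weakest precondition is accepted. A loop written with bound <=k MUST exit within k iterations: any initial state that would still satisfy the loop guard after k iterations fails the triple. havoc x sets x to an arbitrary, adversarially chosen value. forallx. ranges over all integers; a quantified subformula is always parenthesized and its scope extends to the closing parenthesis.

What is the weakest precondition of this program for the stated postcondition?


Working backward. After the program, the postcondition 2*c + tot + 6 <= -1 || (!(3*r < tot + 6)) must hold; in canonical form it is 2*c + tot <= -7 || (!(3*r < tot + 6)).
Before the loop (bound <=1), unroll the exhaustion recursion (WP_0 = exit-now case; WP_j = one more guarded iteration, up to j = 1):
  WP_0: (!(c <= -11)) && (2*c + tot <= -7 || (!(3*r < tot + 6)))
  WP_1: (c <= -11 ==> (forall r_1. ((!(c <= -11)) && (2*c + tot <= -7 || (!(3*r_1 < tot + 6)))))) && ((!(c <= -11)) ==> (2*c + tot <= -7 || (!(3*r < tot + 6))))
So before the loop: (c <= -11 ==> (forall r_1. ((!(c <= -11)) && (2*c + tot <= -7 || (!(3*r_1 < tot + 6)))))) && ((!(c <= -11)) ==> (2*c + tot <= -7 || (!(3*r < tot + 6))))
Before tot := r + tot: (c <= -11 ==> (forall r_1. ((!(c <= -11)) && (2*c + r + tot <= -7 || (!(3*r_1 < r + tot + 6)))))) && ((!(c <= -11)) ==> (2*c + r + tot <= -7 || (!(2*r < tot + 6))))
Answer: WP = (c <= -11 ==> (forall r_1. ((!(c <= -11)) && (2*c + r + tot <= -7 || (!(3*r_1 < r + tot + 6)))))) && ((!(c <= -11)) ==> (2*c + r + tot <= -7 || (!(2*r < tot + 6))))


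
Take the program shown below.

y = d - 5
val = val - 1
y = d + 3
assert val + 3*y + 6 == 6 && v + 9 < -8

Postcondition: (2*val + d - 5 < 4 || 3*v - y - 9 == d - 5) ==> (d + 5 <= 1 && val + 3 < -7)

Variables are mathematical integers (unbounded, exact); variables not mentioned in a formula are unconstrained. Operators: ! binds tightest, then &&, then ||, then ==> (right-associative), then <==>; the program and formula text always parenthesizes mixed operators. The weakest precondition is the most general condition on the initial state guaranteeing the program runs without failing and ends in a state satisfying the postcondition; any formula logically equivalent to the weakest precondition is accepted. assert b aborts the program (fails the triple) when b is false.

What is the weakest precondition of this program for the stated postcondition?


Working backward. After the program, the postcondition (2*val + d - 5 < 4 || 3*v - y - 9 == d - 5) ==> (d + 5 <= 1 && val + 3 < -7) must hold; in canonical form it is (d + 2*val < 9 || 3*v == d + y + 4) ==> (d <= -4 && val < -10).
Before assert val + 3*y + 6 == 6 && v + 9 < -8: val + 3*y == 0 && v < -17 && ((d + 2*val < 9 || 3*v == d + y + 4) ==> (d <= -4 && val < -10))
Before y := d + 3: 3*d + val == -9 && v < -17 && ((d + 2*val < 9 || 3*v == 2*d + 7) ==> (d <= -4 && val < -10))
Before val := val - 1: 3*d + val == -8 && v < -17 && ((d + 2*val < 11 || 3*v == 2*d + 7) ==> (d <= -4 && val < -9))
Before y := d - 5: 3*d + val == -8 && v < -17 && ((d + 2*val < 11 || 3*v == 2*d + 7) ==> (d <= -4 && val < -9))
Answer: WP = 3*d + val == -8 && v < -17 && ((d + 2*val < 11 || 3*v == 2*d + 7) ==> (d <= -4 && val < -9))


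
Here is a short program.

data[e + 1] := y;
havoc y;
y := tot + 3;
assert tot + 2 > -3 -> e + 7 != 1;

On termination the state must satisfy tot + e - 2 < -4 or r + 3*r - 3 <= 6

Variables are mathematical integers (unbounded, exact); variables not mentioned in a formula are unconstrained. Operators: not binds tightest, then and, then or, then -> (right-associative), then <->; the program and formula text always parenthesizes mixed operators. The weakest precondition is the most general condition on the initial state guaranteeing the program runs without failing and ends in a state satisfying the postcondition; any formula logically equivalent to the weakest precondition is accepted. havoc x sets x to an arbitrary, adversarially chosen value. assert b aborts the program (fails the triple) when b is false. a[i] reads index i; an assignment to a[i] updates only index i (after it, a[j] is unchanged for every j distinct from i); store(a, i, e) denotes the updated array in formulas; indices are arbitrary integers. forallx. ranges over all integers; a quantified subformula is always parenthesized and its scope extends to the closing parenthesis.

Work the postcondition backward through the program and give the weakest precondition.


Working backward. After the program, the postcondition tot + e - 2 < -4 or r + 3*r - 3 <= 6 must hold; in canonical form it is e + tot < -2 or 4*r <= 9.
Before assert tot + 2 > -3 -> e + 7 != 1: (tot > -5 -> e != -6) and (e + tot < -2 or 4*r <= 9)
Before y := tot + 3: (tot > -5 -> e != -6) and (e + tot < -2 or 4*r <= 9)
Before havoc y: (tot > -5 -> e != -6) and (e + tot < -2 or 4*r <= 9)
Before data[e + 1] := y: (tot > -5 -> e != -6) and (e + tot < -2 or 4*r <= 9)
Answer: WP = (tot > -5 -> e != -6) and (e + tot < -2 or 4*r <= 9)


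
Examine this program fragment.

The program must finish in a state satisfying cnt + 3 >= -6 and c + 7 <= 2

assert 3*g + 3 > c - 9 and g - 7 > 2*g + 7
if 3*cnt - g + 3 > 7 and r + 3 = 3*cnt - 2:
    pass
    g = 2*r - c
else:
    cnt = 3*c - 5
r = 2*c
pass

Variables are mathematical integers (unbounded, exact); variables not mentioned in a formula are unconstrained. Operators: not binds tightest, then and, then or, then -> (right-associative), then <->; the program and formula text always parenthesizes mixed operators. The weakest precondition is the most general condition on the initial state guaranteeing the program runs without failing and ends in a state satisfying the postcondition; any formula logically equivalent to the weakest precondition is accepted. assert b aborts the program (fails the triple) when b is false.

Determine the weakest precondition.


Working backward. After the program, the postcondition cnt + 3 >= -6 and c + 7 <= 2 must hold; in canonical form it is cnt >= -9 and c <= -5.
Before skip: cnt >= -9 and c <= -5
Before r := 2*c: cnt >= -9 and c <= -5
Then branch requires cnt >= -9 and c <= -5; else branch requires 3*c >= -4 and c <= -5.
Before the if: ((3*cnt > g + 4 and r = 3*cnt - 5) -> (cnt >= -9 and c <= -5)) and ((not (3*cnt > g + 4 and r = 3*cnt - 5)) -> (3*c >= -4 and c <= -5))
Before assert 3*g + 3 > c - 9 and g - 7 > 2*g + 7: 3*g > c - 12 and g < -14 and ((3*cnt > g + 4 and r = 3*cnt - 5) -> (cnt >= -9 and c <= -5)) and ((not (3*cnt > g + 4 and r = 3*cnt - 5)) -> (3*c >= -4 and c <= -5))
Answer: WP = 3*g > c - 12 and g < -14 and ((3*cnt > g + 4 and r = 3*cnt - 5) -> (cnt >= -9 and c <= -5)) and ((not (3*cnt > g + 4 and r = 3*cnt - 5)) -> (3*c >= -4 and c <= -5))


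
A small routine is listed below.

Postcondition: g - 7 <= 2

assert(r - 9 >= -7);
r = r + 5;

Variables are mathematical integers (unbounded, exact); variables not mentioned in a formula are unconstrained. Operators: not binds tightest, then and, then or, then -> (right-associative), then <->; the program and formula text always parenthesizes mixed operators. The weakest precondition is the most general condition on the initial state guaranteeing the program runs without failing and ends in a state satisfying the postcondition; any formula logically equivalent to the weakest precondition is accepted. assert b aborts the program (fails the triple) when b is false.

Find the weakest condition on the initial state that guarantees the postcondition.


Working backward. After the program, the postcondition g - 7 <= 2 must hold; in canonical form it is g <= 9.
Before r := r + 5: g <= 9
Before assert r - 9 >= -7: r >= 2 and g <= 9
Answer: WP = r >= 2 and g <= 9


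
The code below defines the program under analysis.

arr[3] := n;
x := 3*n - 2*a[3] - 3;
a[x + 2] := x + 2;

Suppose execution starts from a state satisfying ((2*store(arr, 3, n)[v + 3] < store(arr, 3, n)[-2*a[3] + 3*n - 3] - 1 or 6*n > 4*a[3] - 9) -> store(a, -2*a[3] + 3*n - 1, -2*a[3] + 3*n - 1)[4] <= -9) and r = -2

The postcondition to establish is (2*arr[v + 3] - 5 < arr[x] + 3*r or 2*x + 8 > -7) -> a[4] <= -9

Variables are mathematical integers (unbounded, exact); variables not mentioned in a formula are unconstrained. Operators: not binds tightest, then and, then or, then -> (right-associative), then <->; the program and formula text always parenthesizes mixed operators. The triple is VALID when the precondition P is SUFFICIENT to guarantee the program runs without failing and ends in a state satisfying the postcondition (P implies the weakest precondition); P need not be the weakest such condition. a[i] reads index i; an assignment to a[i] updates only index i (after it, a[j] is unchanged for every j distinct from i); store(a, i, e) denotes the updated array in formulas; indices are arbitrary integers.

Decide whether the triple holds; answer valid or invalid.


Working backward. After the program, the postcondition (2*arr[v + 3] - 5 < arr[x] + 3*r or 2*x + 8 > -7) -> a[4] <= -9 must hold; in canonical form it is (2*arr[v + 3] < arr[x] + 3*r + 5 or 2*x > -15) -> a[4] <= -9.
Before a[x + 2] := x + 2: (2*arr[v + 3] < arr[x] + 3*r + 5 or 2*x > -15) -> store(a, x + 2, x + 2)[4] <= -9
Before x := 3*n - 2*a[3] - 3: (2*arr[v + 3] < arr[-2*a[3] + 3*n - 3] + 3*r + 5 or 6*n > 4*a[3] - 9) -> store(a, -2*a[3] + 3*n - 1, -2*a[3] + 3*n - 1)[4] <= -9
Before arr[3] := n: (2*store(arr, 3, n)[v + 3] < store(arr, 3, n)[-2*a[3] + 3*n - 3] + 3*r + 5 or 6*n > 4*a[3] - 9) -> store(a, -2*a[3] + 3*n - 1, -2*a[3] + 3*n - 1)[4] <= -9
The weakest precondition is (2*store(arr, 3, n)[v + 3] < store(arr, 3, n)[-2*a[3] + 3*n - 3] + 3*r + 5 or 6*n > 4*a[3] - 9) -> store(a, -2*a[3] + 3*n - 1, -2*a[3] + 3*n - 1)[4] <= -9.
Check whether ((2*store(arr, 3, n)[v + 3] < store(arr, 3, n)[-2*a[3] + 3*n - 3] - 1 or 6*n > 4*a[3] - 9) -> store(a, -2*a[3] + 3*n - 1, -2*a[3] + 3*n - 1)[4] <= -9) and r = -2 implies it.
Every state satisfying the precondition satisfies the weakest precondition: the implication holds.
Answer: valid


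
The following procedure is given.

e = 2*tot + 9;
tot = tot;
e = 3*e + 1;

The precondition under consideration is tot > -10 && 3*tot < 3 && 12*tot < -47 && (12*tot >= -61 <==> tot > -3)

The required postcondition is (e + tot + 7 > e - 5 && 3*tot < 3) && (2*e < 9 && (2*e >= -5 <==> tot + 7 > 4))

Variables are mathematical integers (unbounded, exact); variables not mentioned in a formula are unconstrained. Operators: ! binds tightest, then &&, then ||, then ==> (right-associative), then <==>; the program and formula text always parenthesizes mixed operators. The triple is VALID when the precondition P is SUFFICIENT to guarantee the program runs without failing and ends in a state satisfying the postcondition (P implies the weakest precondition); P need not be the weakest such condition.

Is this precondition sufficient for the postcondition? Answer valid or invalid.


Working backward. After the program, the postcondition (e + tot + 7 > e - 5 && 3*tot < 3) && (2*e < 9 && (2*e >= -5 <==> tot + 7 > 4)) must hold; in canonical form it is tot > -12 && 3*tot < 3 && 2*e < 9 && (2*e >= -5 <==> tot > -3).
Before e := 3*e + 1: tot > -12 && 3*tot < 3 && 6*e < 7 && (6*e >= -7 <==> tot > -3)
Before tot := tot: tot > -12 && 3*tot < 3 && 6*e < 7 && (6*e >= -7 <==> tot > -3)
Before e := 2*tot + 9: tot > -12 && 3*tot < 3 && 12*tot < -47 && (12*tot >= -61 <==> tot > -3)
The weakest precondition is tot > -12 && 3*tot < 3 && 12*tot < -47 && (12*tot >= -61 <==> tot > -3).
Check whether tot > -10 && 3*tot < 3 && 12*tot < -47 && (12*tot >= -61 <==> tot > -3) implies it.
Every state satisfying the precondition satisfies the weakest precondition: the implication holds.
Answer: valid


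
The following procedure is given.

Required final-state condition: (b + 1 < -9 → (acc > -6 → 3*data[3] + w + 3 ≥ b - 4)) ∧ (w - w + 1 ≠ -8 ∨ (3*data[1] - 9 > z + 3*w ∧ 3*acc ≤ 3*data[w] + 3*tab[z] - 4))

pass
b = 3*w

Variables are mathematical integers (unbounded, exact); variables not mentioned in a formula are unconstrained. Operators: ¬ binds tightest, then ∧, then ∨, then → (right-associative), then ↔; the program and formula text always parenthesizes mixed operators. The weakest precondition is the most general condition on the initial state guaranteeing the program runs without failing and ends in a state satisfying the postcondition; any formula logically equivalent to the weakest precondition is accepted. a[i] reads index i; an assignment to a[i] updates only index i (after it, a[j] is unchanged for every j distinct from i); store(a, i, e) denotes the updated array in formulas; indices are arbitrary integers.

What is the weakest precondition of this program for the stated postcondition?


Working backward. After the program, the postcondition (b + 1 < -9 → (acc > -6 → 3*data[3] + w + 3 ≥ b - 4)) ∧ (w - w + 1 ≠ -8 ∨ (3*data[1] - 9 > z + 3*w ∧ 3*acc ≤ 3*data[w] + 3*tab[z] - 4)) must hold; in canonical form it is b < -10 → (acc > -6 → 3*data[3] + w ≥ b - 7).
Before b := 3*w: 3*w < -10 → (acc > -6 → 3*data[3] ≥ 2*w - 7)
Before skip: 3*w < -10 → (acc > -6 → 3*data[3] ≥ 2*w - 7)
Answer: WP = 3*w < -10 → (acc > -6 → 3*data[3] ≥ 2*w - 7)


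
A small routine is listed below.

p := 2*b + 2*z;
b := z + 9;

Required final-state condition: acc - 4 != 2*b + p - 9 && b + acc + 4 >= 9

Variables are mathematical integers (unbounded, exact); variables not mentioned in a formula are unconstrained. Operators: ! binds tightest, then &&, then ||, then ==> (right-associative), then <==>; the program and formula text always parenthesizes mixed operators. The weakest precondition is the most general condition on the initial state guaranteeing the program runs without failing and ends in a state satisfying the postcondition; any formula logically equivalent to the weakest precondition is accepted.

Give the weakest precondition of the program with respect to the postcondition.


Working backward. After the program, the postcondition acc - 4 != 2*b + p - 9 && b + acc + 4 >= 9 must hold; in canonical form it is acc != 2*b + p - 5 && acc + b >= 5.
Before b := z + 9: acc != p + 2*z + 13 && acc + z >= -4
Before p := 2*b + 2*z: acc != 2*b + 4*z + 13 && acc + z >= -4
Answer: WP = acc != 2*b + 4*z + 13 && acc + z >= -4


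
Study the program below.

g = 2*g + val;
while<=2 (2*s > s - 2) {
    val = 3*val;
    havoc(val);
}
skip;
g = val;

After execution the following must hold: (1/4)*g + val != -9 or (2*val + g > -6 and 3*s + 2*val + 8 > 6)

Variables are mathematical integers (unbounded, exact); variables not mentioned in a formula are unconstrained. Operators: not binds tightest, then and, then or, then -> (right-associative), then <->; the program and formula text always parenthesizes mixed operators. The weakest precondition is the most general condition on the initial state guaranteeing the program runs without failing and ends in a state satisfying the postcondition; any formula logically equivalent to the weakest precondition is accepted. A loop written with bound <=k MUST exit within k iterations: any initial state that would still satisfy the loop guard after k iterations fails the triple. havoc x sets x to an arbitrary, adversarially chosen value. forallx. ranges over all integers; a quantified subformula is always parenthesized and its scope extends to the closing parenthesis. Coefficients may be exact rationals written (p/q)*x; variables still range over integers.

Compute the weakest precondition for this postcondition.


Working backward. After the program, the postcondition (1/4)*g + val != -9 or (2*val + g > -6 and 3*s + 2*val + 8 > 6) must hold; in canonical form it is (1/4)*g + val != -9 or (g + 2*val > -6 and 3*s + 2*val > -2).
Before g := val: (5/4)*val != -9 or (3*val > -6 and 3*s + 2*val > -2)
Before skip: (5/4)*val != -9 or (3*val > -6 and 3*s + 2*val > -2)
Before the loop (bound <=2), unroll the exhaustion recursion (WP_0 = exit-now case; WP_j = one more guarded iteration, up to j = 2):
  WP_0: (not (s > -2)) and ((5/4)*val != -9 or (3*val > -6 and 3*s + 2*val > -2))
  WP_1: (s > -2 -> (forall val_1. ((not (s > -2)) and ((5/4)*val_1 != -9 or (3*val_1 > -6 and 3*s + 2*val_1 > -2))))) and ((not (s > -2)) -> ((5/4)*val != -9 or (3*val > -6 and 3*s + 2*val > -2)))
  WP_2: (s > -2 -> (forall val_2. ((s > -2 -> (forall val_1. ((not (s > -2)) and ((5/4)*val_1 != -9 or (3*val_1 > -6 and 3*s + 2*val_1 > -2))))) and ((not (s > -2)) -> ((5/4)*val_2 != -9 or (3*val_2 > -6 and 3*s + 2*val_2 > -2)))))) and ((not (s > -2)) -> ((5/4)*val != -9 or (3*val > -6 and 3*s + 2*val > -2)))
So before the loop: (s > -2 -> (forall val_2. ((s > -2 -> (forall val_1. ((not (s > -2)) and ((5/4)*val_1 != -9 or (3*val_1 > -6 and 3*s + 2*val_1 > -2))))) and ((not (s > -2)) -> ((5/4)*val_2 != -9 or (3*val_2 > -6 and 3*s + 2*val_2 > -2)))))) and ((not (s > -2)) -> ((5/4)*val != -9 or (3*val > -6 and 3*s + 2*val > -2)))
Before g := 2*g + val: (s > -2 -> (forall val_2. ((s > -2 -> (forall val_1. ((not (s > -2)) and ((5/4)*val_1 != -9 or (3*val_1 > -6 and 3*s + 2*val_1 > -2))))) and ((not (s > -2)) -> ((5/4)*val_2 != -9 or (3*val_2 > -6 and 3*s + 2*val_2 > -2)))))) and ((not (s > -2)) -> ((5/4)*val != -9 or (3*val > -6 and 3*s + 2*val > -2)))
Answer: WP = (s > -2 -> (forall val_2. ((s > -2 -> (forall val_1. ((not (s > -2)) and ((5/4)*val_1 != -9 or (3*val_1 > -6 and 3*s + 2*val_1 > -2))))) and ((not (s > -2)) -> ((5/4)*val_2 != -9 or (3*val_2 > -6 and 3*s + 2*val_2 > -2)))))) and ((not (s > -2)) -> ((5/4)*val != -9 or (3*val > -6 and 3*s + 2*val > -2)))


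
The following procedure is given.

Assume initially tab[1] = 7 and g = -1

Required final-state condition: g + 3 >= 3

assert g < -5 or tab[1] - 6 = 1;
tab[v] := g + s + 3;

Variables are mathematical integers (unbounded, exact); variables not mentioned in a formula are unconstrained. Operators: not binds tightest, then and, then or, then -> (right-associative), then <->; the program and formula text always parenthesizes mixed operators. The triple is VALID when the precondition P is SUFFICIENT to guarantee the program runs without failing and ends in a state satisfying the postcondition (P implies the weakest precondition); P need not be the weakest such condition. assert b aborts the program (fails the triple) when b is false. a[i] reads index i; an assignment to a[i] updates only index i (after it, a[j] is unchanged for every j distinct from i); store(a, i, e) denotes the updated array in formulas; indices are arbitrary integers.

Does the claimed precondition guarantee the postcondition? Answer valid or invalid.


Working backward. After the program, the postcondition g + 3 >= 3 must hold; in canonical form it is g >= 0.
Before tab[v] := g + s + 3: g >= 0
Before assert g < -5 or tab[1] - 6 = 1: (g < -5 or tab[1] = 7) and g >= 0
The weakest precondition is (g < -5 or tab[1] = 7) and g >= 0.
Check whether tab[1] = 7 and g = -1 implies it.
Countermodel: at the initial state g = -1, tab = {[1] = 7, elsewhere 7}, the precondition holds but the weakest precondition fails.
Answer: invalid


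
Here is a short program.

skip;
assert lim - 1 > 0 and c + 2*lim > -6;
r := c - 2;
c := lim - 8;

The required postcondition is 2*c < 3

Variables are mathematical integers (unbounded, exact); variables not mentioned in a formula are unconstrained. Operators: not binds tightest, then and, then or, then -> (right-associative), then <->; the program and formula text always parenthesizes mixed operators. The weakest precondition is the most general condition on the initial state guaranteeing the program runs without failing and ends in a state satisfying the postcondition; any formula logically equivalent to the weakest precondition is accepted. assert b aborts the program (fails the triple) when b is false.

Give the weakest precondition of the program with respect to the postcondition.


Working backward. After the program, 2*c < 3 must hold.
Before c := lim - 8: 2*lim < 19
Before r := c - 2: 2*lim < 19
Before assert lim - 1 > 0 and c + 2*lim > -6: lim > 1 and c + 2*lim > -6 and 2*lim < 19
Before skip: lim > 1 and c + 2*lim > -6 and 2*lim < 19
Answer: WP = lim > 1 and c + 2*lim > -6 and 2*lim < 19


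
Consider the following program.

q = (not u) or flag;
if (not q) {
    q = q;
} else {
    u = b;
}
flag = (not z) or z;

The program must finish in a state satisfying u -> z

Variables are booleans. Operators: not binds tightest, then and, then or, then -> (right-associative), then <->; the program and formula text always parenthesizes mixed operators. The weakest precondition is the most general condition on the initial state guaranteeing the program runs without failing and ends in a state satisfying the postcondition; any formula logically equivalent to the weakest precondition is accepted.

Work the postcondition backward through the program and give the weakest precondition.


Working backward. After the program, u -> z must hold.
Before flag := (not z) or z: u -> z
Then branch requires u -> z; else branch requires b -> z.
Before the if: ((not q) -> (u -> z)) and (q -> (b -> z))
Before q := (not u) or flag: ((not ((not u) or flag)) -> (u -> z)) and (((not u) or flag) -> (b -> z))
Answer: WP = ((not ((not u) or flag)) -> (u -> z)) and (((not u) or flag) -> (b -> z))


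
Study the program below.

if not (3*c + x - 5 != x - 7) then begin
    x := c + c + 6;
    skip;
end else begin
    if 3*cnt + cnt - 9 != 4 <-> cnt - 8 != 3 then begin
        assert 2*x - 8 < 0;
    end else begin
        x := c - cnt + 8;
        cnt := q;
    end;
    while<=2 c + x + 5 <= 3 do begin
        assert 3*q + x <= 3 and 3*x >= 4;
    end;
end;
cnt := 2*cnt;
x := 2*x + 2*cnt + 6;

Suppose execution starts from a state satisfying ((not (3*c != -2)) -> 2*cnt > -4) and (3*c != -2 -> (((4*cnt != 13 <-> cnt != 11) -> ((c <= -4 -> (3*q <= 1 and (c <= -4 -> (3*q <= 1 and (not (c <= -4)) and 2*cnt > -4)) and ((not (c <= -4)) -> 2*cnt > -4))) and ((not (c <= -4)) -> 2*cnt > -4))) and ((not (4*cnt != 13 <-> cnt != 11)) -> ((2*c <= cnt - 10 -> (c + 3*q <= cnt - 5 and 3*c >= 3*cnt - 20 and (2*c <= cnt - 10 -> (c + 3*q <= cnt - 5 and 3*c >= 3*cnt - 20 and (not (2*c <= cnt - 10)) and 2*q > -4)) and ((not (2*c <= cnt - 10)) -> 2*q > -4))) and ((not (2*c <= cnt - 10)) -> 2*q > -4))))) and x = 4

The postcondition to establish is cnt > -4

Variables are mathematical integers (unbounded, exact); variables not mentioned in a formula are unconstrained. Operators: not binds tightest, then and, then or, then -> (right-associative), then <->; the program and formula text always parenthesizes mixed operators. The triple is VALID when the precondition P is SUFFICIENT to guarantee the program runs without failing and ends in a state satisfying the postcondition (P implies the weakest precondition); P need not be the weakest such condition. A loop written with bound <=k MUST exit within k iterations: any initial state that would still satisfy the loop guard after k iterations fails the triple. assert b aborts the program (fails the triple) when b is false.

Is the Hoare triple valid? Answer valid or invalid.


Working backward. After the program, cnt > -4 must hold.
Before x := 2*x + 2*cnt + 6: cnt > -4
Before cnt := 2*cnt: 2*cnt > -4
Then branch requires 2*cnt > -4; else branch requires ((4*cnt != 13 <-> cnt != 11) -> (2*x < 8 and (c + x <= -2 -> (3*q + x <= 3 and 3*x >= 4 and (c + x <= -2 -> (3*q + x <= 3 and 3*x >= 4 and (not (c + x <= -2)) and 2*cnt > -4)) and ((not (c + x <= -2)) -> 2*cnt > -4))) and ((not (c + x <= -2)) -> 2*cnt > -4))) and ((not (4*cnt != 13 <-> cnt != 11)) -> ((2*c <= cnt - 10 -> (c + 3*q <= cnt - 5 and 3*c >= 3*cnt - 20 and (2*c <= cnt - 10 -> (c + 3*q <= cnt - 5 and 3*c >= 3*cnt - 20 and (not (2*c <= cnt - 10)) and 2*q > -4)) and ((not (2*c <= cnt - 10)) -> 2*q > -4))) and ((not (2*c <= cnt - 10)) -> 2*q > -4))).
Before the if: ((not (3*c != -2)) -> 2*cnt > -4) and (3*c != -2 -> (((4*cnt != 13 <-> cnt != 11) -> (2*x < 8 and (c + x <= -2 -> (3*q + x <= 3 and 3*x >= 4 and (c + x <= -2 -> (3*q + x <= 3 and 3*x >= 4 and (not (c + x <= -2)) and 2*cnt > -4)) and ((not (c + x <= -2)) -> 2*cnt > -4))) and ((not (c + x <= -2)) -> 2*cnt > -4))) and ((not (4*cnt != 13 <-> cnt != 11)) -> ((2*c <= cnt - 10 -> (c + 3*q <= cnt - 5 and 3*c >= 3*cnt - 20 and (2*c <= cnt - 10 -> (c + 3*q <= cnt - 5 and 3*c >= 3*cnt - 20 and (not (2*c <= cnt - 10)) and 2*q > -4)) and ((not (2*c <= cnt - 10)) -> 2*q > -4))) and ((not (2*c <= cnt - 10)) -> 2*q > -4)))))
The weakest precondition is ((not (3*c != -2)) -> 2*cnt > -4) and (3*c != -2 -> (((4*cnt != 13 <-> cnt != 11) -> (2*x < 8 and (c + x <= -2 -> (3*q + x <= 3 and 3*x >= 4 and (c + x <= -2 -> (3*q + x <= 3 and 3*x >= 4 and (not (c + x <= -2)) and 2*cnt > -4)) and ((not (c + x <= -2)) -> 2*cnt > -4))) and ((not (c + x <= -2)) -> 2*cnt > -4))) and ((not (4*cnt != 13 <-> cnt != 11)) -> ((2*c <= cnt - 10 -> (c + 3*q <= cnt - 5 and 3*c >= 3*cnt - 20 and (2*c <= cnt - 10 -> (c + 3*q <= cnt - 5 and 3*c >= 3*cnt - 20 and (not (2*c <= cnt - 10)) and 2*q > -4)) and ((not (2*c <= cnt - 10)) -> 2*q > -4))) and ((not (2*c <= cnt - 10)) -> 2*q > -4))))).
Check whether ((not (3*c != -2)) -> 2*cnt > -4) and (3*c != -2 -> (((4*cnt != 13 <-> cnt != 11) -> ((c <= -4 -> (3*q <= 1 and (c <= -4 -> (3*q <= 1 and (not (c <= -4)) and 2*cnt > -4)) and ((not (c <= -4)) -> 2*cnt > -4))) and ((not (c <= -4)) -> 2*cnt > -4))) and ((not (4*cnt != 13 <-> cnt != 11)) -> ((2*c <= cnt - 10 -> (c + 3*q <= cnt - 5 and 3*c >= 3*cnt - 20 and (2*c <= cnt - 10 -> (c + 3*q <= cnt - 5 and 3*c >= 3*cnt - 20 and (not (2*c <= cnt - 10)) and 2*q > -4)) and ((not (2*c <= cnt - 10)) -> 2*q > -4))) and ((not (2*c <= cnt - 10)) -> 2*q > -4))))) and x = 4 implies it.
Countermodel: at the initial state c = -3, cnt = 12, q = 0, x = 4, the precondition holds but the weakest precondition fails.
Answer: invalid


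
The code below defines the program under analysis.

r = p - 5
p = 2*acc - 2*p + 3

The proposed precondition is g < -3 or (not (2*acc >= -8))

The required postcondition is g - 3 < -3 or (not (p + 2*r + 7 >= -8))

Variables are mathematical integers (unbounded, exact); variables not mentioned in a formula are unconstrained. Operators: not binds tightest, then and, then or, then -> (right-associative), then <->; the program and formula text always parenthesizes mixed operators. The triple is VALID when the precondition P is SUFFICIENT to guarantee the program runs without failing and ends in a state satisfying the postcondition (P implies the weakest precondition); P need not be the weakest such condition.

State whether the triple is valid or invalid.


Working backward. After the program, the postcondition g - 3 < -3 or (not (p + 2*r + 7 >= -8)) must hold; in canonical form it is g < 0 or (not (p + 2*r >= -15)).
Before p := 2*acc - 2*p + 3: g < 0 or (not (2*acc + 2*r >= 2*p - 18))
Before r := p - 5: g < 0 or (not (2*acc >= -8))
The weakest precondition is g < 0 or (not (2*acc >= -8)).
Check whether g < -3 or (not (2*acc >= -8)) implies it.
Every state satisfying the precondition satisfies the weakest precondition: the implication holds.
Answer: valid


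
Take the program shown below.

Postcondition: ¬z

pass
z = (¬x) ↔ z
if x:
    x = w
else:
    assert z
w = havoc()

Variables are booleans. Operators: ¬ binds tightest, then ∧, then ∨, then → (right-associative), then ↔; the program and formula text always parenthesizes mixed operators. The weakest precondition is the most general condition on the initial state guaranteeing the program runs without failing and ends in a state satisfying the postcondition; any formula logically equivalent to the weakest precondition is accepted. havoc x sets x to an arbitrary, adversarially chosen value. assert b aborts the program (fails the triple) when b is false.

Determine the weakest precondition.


Working backward. After the program, ¬z must hold.
Before havoc w: ¬z
Then branch requires ¬z; else branch requires false.
Before the if: (x → (¬z)) ∧ x
Before z := (¬x) ↔ z: (x → (¬((¬x) ↔ z))) ∧ x
Before skip: (x → (¬((¬x) ↔ z))) ∧ x
Answer: WP = (x → (¬((¬x) ↔ z))) ∧ x


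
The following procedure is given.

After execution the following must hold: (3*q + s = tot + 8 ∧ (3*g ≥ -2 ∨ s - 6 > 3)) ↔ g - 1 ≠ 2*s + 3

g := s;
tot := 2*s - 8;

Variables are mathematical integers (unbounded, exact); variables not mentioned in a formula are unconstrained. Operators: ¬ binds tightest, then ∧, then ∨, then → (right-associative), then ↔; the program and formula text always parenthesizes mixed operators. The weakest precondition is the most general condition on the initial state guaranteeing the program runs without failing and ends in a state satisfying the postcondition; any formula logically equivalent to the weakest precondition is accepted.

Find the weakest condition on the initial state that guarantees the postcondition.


Working backward. After the program, the postcondition (3*q + s = tot + 8 ∧ (3*g ≥ -2 ∨ s - 6 > 3)) ↔ g - 1 ≠ 2*s + 3 must hold; in canonical form it is (3*q + s = tot + 8 ∧ (3*g ≥ -2 ∨ s > 9)) ↔ g ≠ 2*s + 4.
Before tot := 2*s - 8: (3*q = s ∧ (3*g ≥ -2 ∨ s > 9)) ↔ g ≠ 2*s + 4
Before g := s: (3*q = s ∧ (3*s ≥ -2 ∨ s > 9)) ↔ s ≠ -4
Answer: WP = (3*q = s ∧ (3*s ≥ -2 ∨ s > 9)) ↔ s ≠ -4


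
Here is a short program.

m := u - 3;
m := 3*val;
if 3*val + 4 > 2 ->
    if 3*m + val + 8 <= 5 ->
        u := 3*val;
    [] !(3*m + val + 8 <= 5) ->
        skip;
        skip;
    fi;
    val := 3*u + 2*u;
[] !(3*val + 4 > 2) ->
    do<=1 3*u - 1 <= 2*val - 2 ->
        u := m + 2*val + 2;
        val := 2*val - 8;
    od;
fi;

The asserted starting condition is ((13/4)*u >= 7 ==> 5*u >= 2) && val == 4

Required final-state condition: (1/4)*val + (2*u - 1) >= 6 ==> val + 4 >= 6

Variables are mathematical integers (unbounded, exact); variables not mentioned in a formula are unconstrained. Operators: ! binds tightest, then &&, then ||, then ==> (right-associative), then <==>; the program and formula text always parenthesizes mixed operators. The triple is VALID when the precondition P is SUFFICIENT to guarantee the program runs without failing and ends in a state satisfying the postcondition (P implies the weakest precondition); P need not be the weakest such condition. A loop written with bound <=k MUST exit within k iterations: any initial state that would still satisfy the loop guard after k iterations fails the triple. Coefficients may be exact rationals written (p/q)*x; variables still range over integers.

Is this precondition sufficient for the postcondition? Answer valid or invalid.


Working backward. After the program, the postcondition (1/4)*val + (2*u - 1) >= 6 ==> val + 4 >= 6 must hold; in canonical form it is 2*u + (1/4)*val >= 7 ==> val >= 2.
Then branch requires (3*m + val <= -3 ==> ((39/4)*val >= 7 ==> 15*val >= 2)) && ((!(3*m + val <= -3)) ==> ((13/4)*u >= 7 ==> 5*u >= 2)); else branch requires (3*u <= 2*val - 1 ==> ((!(3*m + 2*val <= -23)) && (2*m + (9/2)*val >= 5 ==> 2*val >= 10))) && ((!(3*u <= 2*val - 1)) ==> (2*u + (1/4)*val >= 7 ==> val >= 2)).
Before the if: (3*val > -2 ==> ((3*m + val <= -3 ==> ((39/4)*val >= 7 ==> 15*val >= 2)) && ((!(3*m + val <= -3)) ==> ((13/4)*u >= 7 ==> 5*u >= 2)))) && ((!(3*val > -2)) ==> ((3*u <= 2*val - 1 ==> ((!(3*m + 2*val <= -23)) && (2*m + (9/2)*val >= 5 ==> 2*val >= 10))) && ((!(3*u <= 2*val - 1)) ==> (2*u + (1/4)*val >= 7 ==> val >= 2))))
Before m := 3*val: (3*val > -2 ==> ((10*val <= -3 ==> ((39/4)*val >= 7 ==> 15*val >= 2)) && ((!(10*val <= -3)) ==> ((13/4)*u >= 7 ==> 5*u >= 2)))) && ((!(3*val > -2)) ==> ((3*u <= 2*val - 1 ==> ((!(11*val <= -23)) && ((21/2)*val >= 5 ==> 2*val >= 10))) && ((!(3*u <= 2*val - 1)) ==> (2*u + (1/4)*val >= 7 ==> val >= 2))))
Before m := u - 3: (3*val > -2 ==> ((10*val <= -3 ==> ((39/4)*val >= 7 ==> 15*val >= 2)) && ((!(10*val <= -3)) ==> ((13/4)*u >= 7 ==> 5*u >= 2)))) && ((!(3*val > -2)) ==> ((3*u <= 2*val - 1 ==> ((!(11*val <= -23)) && ((21/2)*val >= 5 ==> 2*val >= 10))) && ((!(3*u <= 2*val - 1)) ==> (2*u + (1/4)*val >= 7 ==> val >= 2))))
The weakest precondition is (3*val > -2 ==> ((10*val <= -3 ==> ((39/4)*val >= 7 ==> 15*val >= 2)) && ((!(10*val <= -3)) ==> ((13/4)*u >= 7 ==> 5*u >= 2)))) && ((!(3*val > -2)) ==> ((3*u <= 2*val - 1 ==> ((!(11*val <= -23)) && ((21/2)*val >= 5 ==> 2*val >= 10))) && ((!(3*u <= 2*val - 1)) ==> (2*u + (1/4)*val >= 7 ==> val >= 2)))).
Check whether ((13/4)*u >= 7 ==> 5*u >= 2) && val == 4 implies it.
Every state satisfying the precondition satisfies the weakest precondition: the implication holds.
Answer: valid


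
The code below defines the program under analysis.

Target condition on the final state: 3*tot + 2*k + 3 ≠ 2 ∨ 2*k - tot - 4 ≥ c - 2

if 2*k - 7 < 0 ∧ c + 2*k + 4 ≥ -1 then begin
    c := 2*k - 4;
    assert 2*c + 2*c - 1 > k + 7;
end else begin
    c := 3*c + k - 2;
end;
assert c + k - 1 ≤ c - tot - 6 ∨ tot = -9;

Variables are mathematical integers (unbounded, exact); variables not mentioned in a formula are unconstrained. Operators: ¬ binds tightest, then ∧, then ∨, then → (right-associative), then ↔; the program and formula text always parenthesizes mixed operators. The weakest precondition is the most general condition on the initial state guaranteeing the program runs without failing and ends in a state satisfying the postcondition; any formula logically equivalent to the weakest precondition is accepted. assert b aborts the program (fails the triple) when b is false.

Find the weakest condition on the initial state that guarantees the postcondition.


Working backward. After the program, the postcondition 3*tot + 2*k + 3 ≠ 2 ∨ 2*k - tot - 4 ≥ c - 2 must hold; in canonical form it is 2*k + 3*tot ≠ -1 ∨ 2*k ≥ c + tot + 2.
Before assert c + k - 1 ≤ c - tot - 6 ∨ tot = -9: (k + tot ≤ -5 ∨ tot = -9) ∧ (2*k + 3*tot ≠ -1 ∨ 2*k ≥ c + tot + 2)
Then branch requires 7*k > 24 ∧ (k + tot ≤ -5 ∨ tot = -9) ∧ (2*k + 3*tot ≠ -1 ∨ tot ≤ 2); else branch requires (k + tot ≤ -5 ∨ tot = -9) ∧ (2*k + 3*tot ≠ -1 ∨ k ≥ 3*c + tot).
Before the if: ((2*k < 7 ∧ c + 2*k ≥ -5) → (7*k > 24 ∧ (k + tot ≤ -5 ∨ tot = -9) ∧ (2*k + 3*tot ≠ -1 ∨ tot ≤ 2))) ∧ ((¬(2*k < 7 ∧ c + 2*k ≥ -5)) → ((k + tot ≤ -5 ∨ tot = -9) ∧ (2*k + 3*tot ≠ -1 ∨ k ≥ 3*c + tot)))
Answer: WP = ((2*k < 7 ∧ c + 2*k ≥ -5) → (7*k > 24 ∧ (k + tot ≤ -5 ∨ tot = -9) ∧ (2*k + 3*tot ≠ -1 ∨ tot ≤ 2))) ∧ ((¬(2*k < 7 ∧ c + 2*k ≥ -5)) → ((k + tot ≤ -5 ∨ tot = -9) ∧ (2*k + 3*tot ≠ -1 ∨ k ≥ 3*c + tot)))


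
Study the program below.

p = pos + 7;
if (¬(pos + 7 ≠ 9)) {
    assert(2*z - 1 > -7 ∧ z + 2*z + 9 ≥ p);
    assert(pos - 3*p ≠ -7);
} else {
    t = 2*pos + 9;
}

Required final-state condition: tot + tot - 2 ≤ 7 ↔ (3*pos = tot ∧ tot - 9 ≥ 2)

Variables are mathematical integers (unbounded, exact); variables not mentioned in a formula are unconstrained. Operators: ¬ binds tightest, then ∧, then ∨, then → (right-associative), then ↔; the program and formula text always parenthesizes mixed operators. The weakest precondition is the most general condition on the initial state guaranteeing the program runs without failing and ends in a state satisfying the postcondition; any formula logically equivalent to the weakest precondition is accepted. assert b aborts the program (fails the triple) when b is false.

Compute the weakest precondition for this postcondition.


Working backward. After the program, the postcondition tot + tot - 2 ≤ 7 ↔ (3*pos = tot ∧ tot - 9 ≥ 2) must hold; in canonical form it is 2*tot ≤ 9 ↔ (3*pos = tot ∧ tot ≥ 11).
Then branch requires 2*z > -6 ∧ 3*z ≥ p - 9 ∧ pos ≠ 3*p - 7 ∧ (2*tot ≤ 9 ↔ (3*pos = tot ∧ tot ≥ 11)); else branch requires 2*tot ≤ 9 ↔ (3*pos = tot ∧ tot ≥ 11).
Before the if: ((¬(pos ≠ 2)) → (2*z > -6 ∧ 3*z ≥ p - 9 ∧ pos ≠ 3*p - 7 ∧ (2*tot ≤ 9 ↔ (3*pos = tot ∧ tot ≥ 11)))) ∧ (pos ≠ 2 → (2*tot ≤ 9 ↔ (3*pos = tot ∧ tot ≥ 11)))
Before p := pos + 7: ((¬(pos ≠ 2)) → (2*z > -6 ∧ 3*z ≥ pos - 2 ∧ 2*pos ≠ -14 ∧ (2*tot ≤ 9 ↔ (3*pos = tot ∧ tot ≥ 11)))) ∧ (pos ≠ 2 → (2*tot ≤ 9 ↔ (3*pos = tot ∧ tot ≥ 11)))
Answer: WP = ((¬(pos ≠ 2)) → (2*z > -6 ∧ 3*z ≥ pos - 2 ∧ 2*pos ≠ -14 ∧ (2*tot ≤ 9 ↔ (3*pos = tot ∧ tot ≥ 11)))) ∧ (pos ≠ 2 → (2*tot ≤ 9 ↔ (3*pos = tot ∧ tot ≥ 11)))


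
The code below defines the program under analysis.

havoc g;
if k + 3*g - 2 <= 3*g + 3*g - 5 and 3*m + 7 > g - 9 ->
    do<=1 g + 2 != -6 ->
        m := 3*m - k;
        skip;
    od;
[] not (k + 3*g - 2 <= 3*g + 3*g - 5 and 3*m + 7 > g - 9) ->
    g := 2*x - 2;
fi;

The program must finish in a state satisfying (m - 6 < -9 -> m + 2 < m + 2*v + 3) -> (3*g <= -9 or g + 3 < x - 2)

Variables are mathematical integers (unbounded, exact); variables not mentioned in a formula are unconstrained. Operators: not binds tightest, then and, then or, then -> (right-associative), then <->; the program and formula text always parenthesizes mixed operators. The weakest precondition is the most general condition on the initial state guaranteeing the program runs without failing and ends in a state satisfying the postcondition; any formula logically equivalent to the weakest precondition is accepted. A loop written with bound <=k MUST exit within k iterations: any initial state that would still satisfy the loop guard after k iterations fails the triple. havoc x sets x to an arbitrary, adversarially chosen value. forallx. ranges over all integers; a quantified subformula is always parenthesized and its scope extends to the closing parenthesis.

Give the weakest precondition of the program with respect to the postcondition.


Working backward. After the program, the postcondition (m - 6 < -9 -> m + 2 < m + 2*v + 3) -> (3*g <= -9 or g + 3 < x - 2) must hold; in canonical form it is (m < -3 -> 2*v > -1) -> (3*g <= -9 or g < x - 5).
Then branch requires (g != -8 -> ((not (g != -8)) and ((3*m < k - 3 -> 2*v > -1) -> (3*g <= -9 or g < x - 5)))) and ((not (g != -8)) -> ((m < -3 -> 2*v > -1) -> (3*g <= -9 or g < x - 5))); else branch requires (m < -3 -> 2*v > -1) -> (6*x <= -3 or x < -3).
Before the if: ((k <= 3*g - 3 and 3*m > g - 16) -> ((g != -8 -> ((not (g != -8)) and ((3*m < k - 3 -> 2*v > -1) -> (3*g <= -9 or g < x - 5)))) and ((not (g != -8)) -> ((m < -3 -> 2*v > -1) -> (3*g <= -9 or g < x - 5))))) and ((not (k <= 3*g - 3 and 3*m > g - 16)) -> ((m < -3 -> 2*v > -1) -> (6*x <= -3 or x < -3)))
Before havoc g: forall g_1. (((k <= 3*g_1 - 3 and 3*m > g_1 - 16) -> ((g_1 != -8 -> ((not (g_1 != -8)) and ((3*m < k - 3 -> 2*v > -1) -> (3*g_1 <= -9 or g_1 < x - 5)))) and ((not (g_1 != -8)) -> ((m < -3 -> 2*v > -1) -> (3*g_1 <= -9 or g_1 < x - 5))))) and ((not (k <= 3*g_1 - 3 and 3*m > g_1 - 16)) -> ((m < -3 -> 2*v > -1) -> (6*x <= -3 or x < -3))))
Answer: WP = forall g_1. (((k <= 3*g_1 - 3 and 3*m > g_1 - 16) -> ((g_1 != -8 -> ((not (g_1 != -8)) and ((3*m < k - 3 -> 2*v > -1) -> (3*g_1 <= -9 or g_1 < x - 5)))) and ((not (g_1 != -8)) -> ((m < -3 -> 2*v > -1) -> (3*g_1 <= -9 or g_1 < x - 5))))) and ((not (k <= 3*g_1 - 3 and 3*m > g_1 - 16)) -> ((m < -3 -> 2*v > -1) -> (6*x <= -3 or x < -3))))
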